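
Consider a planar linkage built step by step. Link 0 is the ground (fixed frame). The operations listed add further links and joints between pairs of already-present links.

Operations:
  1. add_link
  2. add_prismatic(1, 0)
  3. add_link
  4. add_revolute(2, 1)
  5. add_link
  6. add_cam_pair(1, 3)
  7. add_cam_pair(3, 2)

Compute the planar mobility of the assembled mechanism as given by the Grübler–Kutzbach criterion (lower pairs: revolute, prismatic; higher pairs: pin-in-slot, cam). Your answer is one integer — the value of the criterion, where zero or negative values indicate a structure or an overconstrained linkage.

(L,J1,J2)=(1,0,0); link0 fixed
link1: (2,0,0)
P 1-0 [J1]: (2,1,0)
link2: (3,1,0)
R 2-1 [J1]: (3,2,0)
link3: (4,2,0)
C 1-3 [J2]: (4,2,1)
C 3-2 [J2]: (4,2,2)
Grübler: 3·3 − 2·2 − 2 = 3

M = 3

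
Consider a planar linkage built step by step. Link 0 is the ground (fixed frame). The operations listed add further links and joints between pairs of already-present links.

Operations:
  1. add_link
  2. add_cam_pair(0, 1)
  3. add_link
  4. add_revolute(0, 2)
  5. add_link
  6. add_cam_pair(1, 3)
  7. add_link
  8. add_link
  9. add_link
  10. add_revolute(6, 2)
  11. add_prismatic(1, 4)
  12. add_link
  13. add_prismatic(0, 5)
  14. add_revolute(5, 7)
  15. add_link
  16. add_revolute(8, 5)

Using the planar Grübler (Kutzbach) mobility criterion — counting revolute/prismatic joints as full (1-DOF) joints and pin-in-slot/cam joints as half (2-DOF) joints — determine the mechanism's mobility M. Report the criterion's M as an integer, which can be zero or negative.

ground; <1,0,0>
#1 <2,0,0>
C:0↔1 J2 <2,0,1>
#2 <3,0,1>
R:0↔2 J1 <3,1,1>
#3 <4,1,1>
C:1↔3 J2 <4,1,2>
#4 <5,1,2>
#5 <6,1,2>
#6 <7,1,2>
R:6↔2 J1 <7,2,2>
P:1↔4 J1 <7,3,2>
#7 <8,3,2>
P:0↔5 J1 <8,4,2>
R:5↔7 J1 <8,5,2>
#8 <9,5,2>
R:8↔5 J1 <9,6,2>
3×8 − 2×6 − 1×2 = 10

M = 10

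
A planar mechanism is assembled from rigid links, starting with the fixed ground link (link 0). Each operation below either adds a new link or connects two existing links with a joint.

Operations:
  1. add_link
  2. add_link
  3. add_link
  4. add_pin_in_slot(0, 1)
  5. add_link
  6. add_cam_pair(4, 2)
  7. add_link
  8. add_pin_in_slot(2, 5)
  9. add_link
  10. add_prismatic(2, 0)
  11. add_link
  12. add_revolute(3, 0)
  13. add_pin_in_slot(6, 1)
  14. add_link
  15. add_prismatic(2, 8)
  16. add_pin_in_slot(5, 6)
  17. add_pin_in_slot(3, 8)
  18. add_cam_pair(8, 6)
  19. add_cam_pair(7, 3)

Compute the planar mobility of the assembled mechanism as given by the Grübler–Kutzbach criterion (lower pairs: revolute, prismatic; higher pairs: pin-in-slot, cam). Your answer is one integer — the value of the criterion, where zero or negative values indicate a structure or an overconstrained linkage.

L=1 J1=0 J2=0
add link → L=2 J1=0 J2=0
add link → L=3 J1=0 J2=0
add link → L=4 J1=0 J2=0
PS@0,1 dof=2 J2 → L=4 J1=0 J2=1
add link → L=5 J1=0 J2=1
C@4,2 dof=2 J2 → L=5 J1=0 J2=2
add link → L=6 J1=0 J2=2
PS@2,5 dof=2 J2 → L=6 J1=0 J2=3
add link → L=7 J1=0 J2=3
P@2,0 dof=1 J1 → L=7 J1=1 J2=3
add link → L=8 J1=1 J2=3
R@3,0 dof=1 J1 → L=8 J1=2 J2=3
PS@6,1 dof=2 J2 → L=8 J1=2 J2=4
add link → L=9 J1=2 J2=4
P@2,8 dof=1 J1 → L=9 J1=3 J2=4
PS@5,6 dof=2 J2 → L=9 J1=3 J2=5
PS@3,8 dof=2 J2 → L=9 J1=3 J2=6
C@8,6 dof=2 J2 → L=9 J1=3 J2=7
C@7,3 dof=2 J2 → L=9 J1=3 J2=8
M=3(L−1)−2J1−J2=3·8−2·3−8=10

M = 10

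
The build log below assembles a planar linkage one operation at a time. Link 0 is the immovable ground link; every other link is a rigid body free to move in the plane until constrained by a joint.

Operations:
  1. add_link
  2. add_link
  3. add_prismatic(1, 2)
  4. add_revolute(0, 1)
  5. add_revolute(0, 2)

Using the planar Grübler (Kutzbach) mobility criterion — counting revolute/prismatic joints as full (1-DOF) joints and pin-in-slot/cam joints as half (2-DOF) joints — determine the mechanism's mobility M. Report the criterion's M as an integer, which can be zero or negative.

M = 0

ground; <1,0,0>
#1 <2,0,0>
#2 <3,0,0>
P:1↔2 J1 <3,1,0>
R:0↔1 J1 <3,2,0>
R:0↔2 J1 <3,3,0>
3×2 − 2×3 − 1×0 = 0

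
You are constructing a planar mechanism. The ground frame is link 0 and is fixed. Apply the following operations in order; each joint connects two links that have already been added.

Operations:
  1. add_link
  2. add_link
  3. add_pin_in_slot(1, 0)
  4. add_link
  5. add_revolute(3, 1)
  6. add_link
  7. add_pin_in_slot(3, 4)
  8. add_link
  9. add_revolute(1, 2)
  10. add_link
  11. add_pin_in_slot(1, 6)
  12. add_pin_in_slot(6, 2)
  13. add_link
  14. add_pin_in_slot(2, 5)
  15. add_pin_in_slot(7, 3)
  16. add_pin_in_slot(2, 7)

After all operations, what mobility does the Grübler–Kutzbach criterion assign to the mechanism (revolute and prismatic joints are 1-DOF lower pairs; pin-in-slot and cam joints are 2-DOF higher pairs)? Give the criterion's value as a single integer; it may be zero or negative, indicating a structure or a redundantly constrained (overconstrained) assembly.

ground; <1,0,0>
#1 <2,0,0>
#2 <3,0,0>
PS:1↔0 J2 <3,0,1>
#3 <4,0,1>
R:3↔1 J1 <4,1,1>
#4 <5,1,1>
PS:3↔4 J2 <5,1,2>
#5 <6,1,2>
R:1↔2 J1 <6,2,2>
#6 <7,2,2>
PS:1↔6 J2 <7,2,3>
PS:6↔2 J2 <7,2,4>
#7 <8,2,4>
PS:2↔5 J2 <8,2,5>
PS:7↔3 J2 <8,2,6>
PS:2↔7 J2 <8,2,7>
3×7 − 2×2 − 1×7 = 10

M = 10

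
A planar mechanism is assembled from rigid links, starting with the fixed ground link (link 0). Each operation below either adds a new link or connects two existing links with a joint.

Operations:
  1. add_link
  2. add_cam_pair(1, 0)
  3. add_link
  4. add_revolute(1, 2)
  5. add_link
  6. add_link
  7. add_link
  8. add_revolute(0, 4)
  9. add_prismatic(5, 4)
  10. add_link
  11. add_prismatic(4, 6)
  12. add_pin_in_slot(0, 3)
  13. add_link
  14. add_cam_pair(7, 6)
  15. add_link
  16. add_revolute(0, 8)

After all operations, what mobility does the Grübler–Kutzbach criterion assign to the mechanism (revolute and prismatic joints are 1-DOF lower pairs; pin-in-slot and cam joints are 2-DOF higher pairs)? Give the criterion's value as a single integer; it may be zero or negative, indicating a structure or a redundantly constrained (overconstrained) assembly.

M = 11

ground; <1,0,0>
#1 <2,0,0>
C:1↔0 J2 <2,0,1>
#2 <3,0,1>
R:1↔2 J1 <3,1,1>
#3 <4,1,1>
#4 <5,1,1>
#5 <6,1,1>
R:0↔4 J1 <6,2,1>
P:5↔4 J1 <6,3,1>
#6 <7,3,1>
P:4↔6 J1 <7,4,1>
PS:0↔3 J2 <7,4,2>
#7 <8,4,2>
C:7↔6 J2 <8,4,3>
#8 <9,4,3>
R:0↔8 J1 <9,5,3>
3×8 − 2×5 − 1×3 = 11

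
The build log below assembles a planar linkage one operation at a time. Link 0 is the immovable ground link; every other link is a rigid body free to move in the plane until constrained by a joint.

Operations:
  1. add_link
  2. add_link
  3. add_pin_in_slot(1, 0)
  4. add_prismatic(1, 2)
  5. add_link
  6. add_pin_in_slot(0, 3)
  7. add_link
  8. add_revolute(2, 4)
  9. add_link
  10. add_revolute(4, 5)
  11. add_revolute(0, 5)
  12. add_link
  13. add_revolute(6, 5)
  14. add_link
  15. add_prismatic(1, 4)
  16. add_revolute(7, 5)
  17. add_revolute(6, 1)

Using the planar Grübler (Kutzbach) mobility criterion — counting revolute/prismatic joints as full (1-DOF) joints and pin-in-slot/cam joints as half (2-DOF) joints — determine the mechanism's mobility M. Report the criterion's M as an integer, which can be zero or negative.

M = 3

[1;0;0] (link 0 is ground)
L+ [2;0;0]
L+ [3;0;0]
PS(1,0)∈J2 [3;0;1]
P(1,2)∈J1 [3;1;1]
L+ [4;1;1]
PS(0,3)∈J2 [4;1;2]
L+ [5;1;2]
R(2,4)∈J1 [5;2;2]
L+ [6;2;2]
R(4,5)∈J1 [6;3;2]
R(0,5)∈J1 [6;4;2]
L+ [7;4;2]
R(6,5)∈J1 [7;5;2]
L+ [8;5;2]
P(1,4)∈J1 [8;6;2]
R(7,5)∈J1 [8;7;2]
R(6,1)∈J1 [8;8;2]
mobility = 21 − 16 − 2 = 3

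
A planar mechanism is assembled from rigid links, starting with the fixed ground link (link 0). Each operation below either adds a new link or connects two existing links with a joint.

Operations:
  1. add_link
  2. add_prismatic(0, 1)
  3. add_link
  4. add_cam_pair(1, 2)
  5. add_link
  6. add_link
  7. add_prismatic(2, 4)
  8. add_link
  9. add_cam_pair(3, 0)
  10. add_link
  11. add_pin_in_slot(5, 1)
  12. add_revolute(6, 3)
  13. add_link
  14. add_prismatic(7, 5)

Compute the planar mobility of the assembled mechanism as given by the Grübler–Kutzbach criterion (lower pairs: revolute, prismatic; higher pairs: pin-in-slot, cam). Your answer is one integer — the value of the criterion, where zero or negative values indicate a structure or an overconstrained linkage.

M = 10

ground; <1,0,0>
#1 <2,0,0>
P:0↔1 J1 <2,1,0>
#2 <3,1,0>
C:1↔2 J2 <3,1,1>
#3 <4,1,1>
#4 <5,1,1>
P:2↔4 J1 <5,2,1>
#5 <6,2,1>
C:3↔0 J2 <6,2,2>
#6 <7,2,2>
PS:5↔1 J2 <7,2,3>
R:6↔3 J1 <7,3,3>
#7 <8,3,3>
P:7↔5 J1 <8,4,3>
3×7 − 2×4 − 1×3 = 10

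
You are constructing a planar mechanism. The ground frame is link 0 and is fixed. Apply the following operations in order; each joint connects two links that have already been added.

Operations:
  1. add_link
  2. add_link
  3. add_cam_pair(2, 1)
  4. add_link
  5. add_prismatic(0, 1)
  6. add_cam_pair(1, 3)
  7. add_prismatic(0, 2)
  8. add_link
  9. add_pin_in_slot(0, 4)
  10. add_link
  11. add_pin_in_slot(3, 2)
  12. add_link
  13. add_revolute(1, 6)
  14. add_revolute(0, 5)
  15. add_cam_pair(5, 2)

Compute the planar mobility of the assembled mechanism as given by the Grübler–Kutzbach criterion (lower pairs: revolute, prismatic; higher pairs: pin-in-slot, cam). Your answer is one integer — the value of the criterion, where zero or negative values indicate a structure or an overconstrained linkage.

[1;0;0] (link 0 is ground)
L+ [2;0;0]
L+ [3;0;0]
C(2,1)∈J2 [3;0;1]
L+ [4;0;1]
P(0,1)∈J1 [4;1;1]
C(1,3)∈J2 [4;1;2]
P(0,2)∈J1 [4;2;2]
L+ [5;2;2]
PS(0,4)∈J2 [5;2;3]
L+ [6;2;3]
PS(3,2)∈J2 [6;2;4]
L+ [7;2;4]
R(1,6)∈J1 [7;3;4]
R(0,5)∈J1 [7;4;4]
C(5,2)∈J2 [7;4;5]
mobility = 18 − 8 − 5 = 5

M = 5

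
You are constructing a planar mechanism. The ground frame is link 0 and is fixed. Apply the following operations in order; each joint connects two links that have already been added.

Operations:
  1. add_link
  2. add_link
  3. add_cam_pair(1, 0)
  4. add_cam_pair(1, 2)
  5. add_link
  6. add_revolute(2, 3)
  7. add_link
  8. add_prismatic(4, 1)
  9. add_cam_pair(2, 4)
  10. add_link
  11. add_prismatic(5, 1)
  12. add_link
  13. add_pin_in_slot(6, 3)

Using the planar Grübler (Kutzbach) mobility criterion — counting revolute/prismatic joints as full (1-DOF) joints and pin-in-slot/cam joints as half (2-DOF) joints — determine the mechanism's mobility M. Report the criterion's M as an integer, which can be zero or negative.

(L,J1,J2)=(1,0,0); link0 fixed
link1: (2,0,0)
link2: (3,0,0)
C 1-0 [J2]: (3,0,1)
C 1-2 [J2]: (3,0,2)
link3: (4,0,2)
R 2-3 [J1]: (4,1,2)
link4: (5,1,2)
P 4-1 [J1]: (5,2,2)
C 2-4 [J2]: (5,2,3)
link5: (6,2,3)
P 5-1 [J1]: (6,3,3)
link6: (7,3,3)
PS 6-3 [J2]: (7,3,4)
Grübler: 3·6 − 2·3 − 4 = 8

M = 8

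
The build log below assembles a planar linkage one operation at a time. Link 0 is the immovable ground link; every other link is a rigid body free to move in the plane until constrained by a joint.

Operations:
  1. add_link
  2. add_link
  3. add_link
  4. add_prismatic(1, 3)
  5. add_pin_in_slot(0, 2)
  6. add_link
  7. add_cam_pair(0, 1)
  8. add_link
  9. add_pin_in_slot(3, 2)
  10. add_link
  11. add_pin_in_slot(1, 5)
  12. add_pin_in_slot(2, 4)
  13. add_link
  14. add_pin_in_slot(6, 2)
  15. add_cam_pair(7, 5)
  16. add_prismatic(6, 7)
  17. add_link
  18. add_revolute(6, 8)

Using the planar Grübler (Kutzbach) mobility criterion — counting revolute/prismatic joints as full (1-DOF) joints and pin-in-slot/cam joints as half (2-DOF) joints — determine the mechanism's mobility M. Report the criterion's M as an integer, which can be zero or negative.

ground; <1,0,0>
#1 <2,0,0>
#2 <3,0,0>
#3 <4,0,0>
P:1↔3 J1 <4,1,0>
PS:0↔2 J2 <4,1,1>
#4 <5,1,1>
C:0↔1 J2 <5,1,2>
#5 <6,1,2>
PS:3↔2 J2 <6,1,3>
#6 <7,1,3>
PS:1↔5 J2 <7,1,4>
PS:2↔4 J2 <7,1,5>
#7 <8,1,5>
PS:6↔2 J2 <8,1,6>
C:7↔5 J2 <8,1,7>
P:6↔7 J1 <8,2,7>
#8 <9,2,7>
R:6↔8 J1 <9,3,7>
3×8 − 2×3 − 1×7 = 11

M = 11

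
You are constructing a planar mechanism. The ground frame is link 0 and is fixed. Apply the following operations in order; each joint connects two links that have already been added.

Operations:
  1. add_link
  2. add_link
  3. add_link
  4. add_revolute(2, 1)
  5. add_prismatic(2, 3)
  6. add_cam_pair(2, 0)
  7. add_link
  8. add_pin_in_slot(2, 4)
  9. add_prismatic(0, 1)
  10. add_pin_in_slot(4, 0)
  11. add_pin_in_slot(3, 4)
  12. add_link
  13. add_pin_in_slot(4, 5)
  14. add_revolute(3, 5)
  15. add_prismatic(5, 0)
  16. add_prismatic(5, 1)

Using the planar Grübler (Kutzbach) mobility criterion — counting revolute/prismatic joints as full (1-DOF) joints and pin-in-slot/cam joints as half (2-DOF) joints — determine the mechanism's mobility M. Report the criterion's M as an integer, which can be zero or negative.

M = -2

link 0 = ground. State L|J1|J2 = 1|0|0
+link1  2|0|0
+link2  3|0|0
+link3  4|0|0
R(2,1) f=1→J1  4|1|0
P(2,3) f=1→J1  4|2|0
C(2,0) f=2→J2  4|2|1
+link4  5|2|1
PS(2,4) f=2→J2  5|2|2
P(0,1) f=1→J1  5|3|2
PS(4,0) f=2→J2  5|3|3
PS(3,4) f=2→J2  5|3|4
+link5  6|3|4
PS(4,5) f=2→J2  6|3|5
R(3,5) f=1→J1  6|4|5
P(5,0) f=1→J1  6|5|5
P(5,1) f=1→J1  6|6|5
M = 3(6−1)−2·6−5 = 15−12−5 = -2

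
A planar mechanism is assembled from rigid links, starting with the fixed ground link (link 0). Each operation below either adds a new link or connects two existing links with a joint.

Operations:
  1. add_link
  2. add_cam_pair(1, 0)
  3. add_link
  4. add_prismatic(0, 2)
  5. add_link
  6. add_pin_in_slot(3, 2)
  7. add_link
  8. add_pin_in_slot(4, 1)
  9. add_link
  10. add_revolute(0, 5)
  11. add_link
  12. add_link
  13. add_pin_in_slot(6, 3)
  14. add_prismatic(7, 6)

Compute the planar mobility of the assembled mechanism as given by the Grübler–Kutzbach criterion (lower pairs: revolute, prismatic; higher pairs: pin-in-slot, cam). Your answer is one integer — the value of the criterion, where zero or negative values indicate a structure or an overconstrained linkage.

ground; <1,0,0>
#1 <2,0,0>
C:1↔0 J2 <2,0,1>
#2 <3,0,1>
P:0↔2 J1 <3,1,1>
#3 <4,1,1>
PS:3↔2 J2 <4,1,2>
#4 <5,1,2>
PS:4↔1 J2 <5,1,3>
#5 <6,1,3>
R:0↔5 J1 <6,2,3>
#6 <7,2,3>
#7 <8,2,3>
PS:6↔3 J2 <8,2,4>
P:7↔6 J1 <8,3,4>
3×7 − 2×3 − 1×4 = 11

M = 11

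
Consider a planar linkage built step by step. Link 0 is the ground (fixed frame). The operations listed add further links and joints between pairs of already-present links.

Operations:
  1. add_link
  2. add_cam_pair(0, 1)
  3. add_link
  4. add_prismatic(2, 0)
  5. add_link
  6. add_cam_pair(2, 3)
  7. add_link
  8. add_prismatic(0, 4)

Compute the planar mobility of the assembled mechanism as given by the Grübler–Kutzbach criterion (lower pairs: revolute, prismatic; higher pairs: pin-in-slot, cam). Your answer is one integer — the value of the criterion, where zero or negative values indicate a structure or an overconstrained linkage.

ground; <1,0,0>
#1 <2,0,0>
C:0↔1 J2 <2,0,1>
#2 <3,0,1>
P:2↔0 J1 <3,1,1>
#3 <4,1,1>
C:2↔3 J2 <4,1,2>
#4 <5,1,2>
P:0↔4 J1 <5,2,2>
3×4 − 2×2 − 1×2 = 6

M = 6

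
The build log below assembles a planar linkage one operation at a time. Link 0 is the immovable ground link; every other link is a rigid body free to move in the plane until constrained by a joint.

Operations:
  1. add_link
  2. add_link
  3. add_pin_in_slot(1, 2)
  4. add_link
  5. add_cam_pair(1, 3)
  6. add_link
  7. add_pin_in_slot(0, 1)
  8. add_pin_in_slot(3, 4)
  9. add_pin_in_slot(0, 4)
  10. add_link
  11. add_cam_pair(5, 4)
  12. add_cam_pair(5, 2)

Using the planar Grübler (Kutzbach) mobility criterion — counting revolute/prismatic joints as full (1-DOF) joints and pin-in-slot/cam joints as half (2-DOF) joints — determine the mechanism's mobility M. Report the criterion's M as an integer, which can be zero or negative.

L=1 J1=0 J2=0
add link → L=2 J1=0 J2=0
add link → L=3 J1=0 J2=0
PS@1,2 dof=2 J2 → L=3 J1=0 J2=1
add link → L=4 J1=0 J2=1
C@1,3 dof=2 J2 → L=4 J1=0 J2=2
add link → L=5 J1=0 J2=2
PS@0,1 dof=2 J2 → L=5 J1=0 J2=3
PS@3,4 dof=2 J2 → L=5 J1=0 J2=4
PS@0,4 dof=2 J2 → L=5 J1=0 J2=5
add link → L=6 J1=0 J2=5
C@5,4 dof=2 J2 → L=6 J1=0 J2=6
C@5,2 dof=2 J2 → L=6 J1=0 J2=7
M=3(L−1)−2J1−J2=3·5−2·0−7=8

M = 8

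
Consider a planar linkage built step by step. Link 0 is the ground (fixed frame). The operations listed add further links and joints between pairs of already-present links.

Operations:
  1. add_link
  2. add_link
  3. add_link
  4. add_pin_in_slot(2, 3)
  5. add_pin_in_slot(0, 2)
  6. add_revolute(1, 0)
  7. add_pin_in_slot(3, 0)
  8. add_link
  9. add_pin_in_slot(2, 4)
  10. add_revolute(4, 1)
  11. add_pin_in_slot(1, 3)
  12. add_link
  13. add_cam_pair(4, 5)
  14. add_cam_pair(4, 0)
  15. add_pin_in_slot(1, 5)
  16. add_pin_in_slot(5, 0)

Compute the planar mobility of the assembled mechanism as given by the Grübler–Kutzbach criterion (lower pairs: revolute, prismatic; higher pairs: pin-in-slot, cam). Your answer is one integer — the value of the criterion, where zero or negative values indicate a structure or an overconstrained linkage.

link 0 = ground. State L|J1|J2 = 1|0|0
+link1  2|0|0
+link2  3|0|0
+link3  4|0|0
PS(2,3) f=2→J2  4|0|1
PS(0,2) f=2→J2  4|0|2
R(1,0) f=1→J1  4|1|2
PS(3,0) f=2→J2  4|1|3
+link4  5|1|3
PS(2,4) f=2→J2  5|1|4
R(4,1) f=1→J1  5|2|4
PS(1,3) f=2→J2  5|2|5
+link5  6|2|5
C(4,5) f=2→J2  6|2|6
C(4,0) f=2→J2  6|2|7
PS(1,5) f=2→J2  6|2|8
PS(5,0) f=2→J2  6|2|9
M = 3(6−1)−2·2−9 = 15−4−9 = 2

M = 2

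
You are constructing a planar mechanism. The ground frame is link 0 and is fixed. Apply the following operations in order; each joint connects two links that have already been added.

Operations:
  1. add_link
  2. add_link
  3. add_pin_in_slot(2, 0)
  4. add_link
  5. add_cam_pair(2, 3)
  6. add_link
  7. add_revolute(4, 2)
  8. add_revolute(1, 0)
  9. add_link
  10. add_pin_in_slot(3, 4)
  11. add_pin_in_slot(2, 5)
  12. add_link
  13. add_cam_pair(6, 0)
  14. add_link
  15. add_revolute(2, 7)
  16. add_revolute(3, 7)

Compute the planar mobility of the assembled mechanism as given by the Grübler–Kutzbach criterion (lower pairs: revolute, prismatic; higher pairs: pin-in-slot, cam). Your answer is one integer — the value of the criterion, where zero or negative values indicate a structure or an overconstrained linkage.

M = 8

L=1 J1=0 J2=0
add link → L=2 J1=0 J2=0
add link → L=3 J1=0 J2=0
PS@2,0 dof=2 J2 → L=3 J1=0 J2=1
add link → L=4 J1=0 J2=1
C@2,3 dof=2 J2 → L=4 J1=0 J2=2
add link → L=5 J1=0 J2=2
R@4,2 dof=1 J1 → L=5 J1=1 J2=2
R@1,0 dof=1 J1 → L=5 J1=2 J2=2
add link → L=6 J1=2 J2=2
PS@3,4 dof=2 J2 → L=6 J1=2 J2=3
PS@2,5 dof=2 J2 → L=6 J1=2 J2=4
add link → L=7 J1=2 J2=4
C@6,0 dof=2 J2 → L=7 J1=2 J2=5
add link → L=8 J1=2 J2=5
R@2,7 dof=1 J1 → L=8 J1=3 J2=5
R@3,7 dof=1 J1 → L=8 J1=4 J2=5
M=3(L−1)−2J1−J2=3·7−2·4−5=8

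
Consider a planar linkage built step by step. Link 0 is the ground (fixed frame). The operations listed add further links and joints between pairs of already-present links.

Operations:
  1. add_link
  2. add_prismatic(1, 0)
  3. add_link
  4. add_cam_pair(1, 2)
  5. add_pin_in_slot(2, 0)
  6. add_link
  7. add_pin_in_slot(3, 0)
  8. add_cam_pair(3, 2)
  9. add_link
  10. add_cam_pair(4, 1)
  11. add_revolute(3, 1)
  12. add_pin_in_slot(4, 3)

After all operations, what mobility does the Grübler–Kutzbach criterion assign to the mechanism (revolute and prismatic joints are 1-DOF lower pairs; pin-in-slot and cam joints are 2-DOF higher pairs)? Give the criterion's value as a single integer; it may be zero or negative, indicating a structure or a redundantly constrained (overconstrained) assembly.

link 0 = ground. State L|J1|J2 = 1|0|0
+link1  2|0|0
P(1,0) f=1→J1  2|1|0
+link2  3|1|0
C(1,2) f=2→J2  3|1|1
PS(2,0) f=2→J2  3|1|2
+link3  4|1|2
PS(3,0) f=2→J2  4|1|3
C(3,2) f=2→J2  4|1|4
+link4  5|1|4
C(4,1) f=2→J2  5|1|5
R(3,1) f=1→J1  5|2|5
PS(4,3) f=2→J2  5|2|6
M = 3(5−1)−2·2−6 = 12−4−6 = 2

M = 2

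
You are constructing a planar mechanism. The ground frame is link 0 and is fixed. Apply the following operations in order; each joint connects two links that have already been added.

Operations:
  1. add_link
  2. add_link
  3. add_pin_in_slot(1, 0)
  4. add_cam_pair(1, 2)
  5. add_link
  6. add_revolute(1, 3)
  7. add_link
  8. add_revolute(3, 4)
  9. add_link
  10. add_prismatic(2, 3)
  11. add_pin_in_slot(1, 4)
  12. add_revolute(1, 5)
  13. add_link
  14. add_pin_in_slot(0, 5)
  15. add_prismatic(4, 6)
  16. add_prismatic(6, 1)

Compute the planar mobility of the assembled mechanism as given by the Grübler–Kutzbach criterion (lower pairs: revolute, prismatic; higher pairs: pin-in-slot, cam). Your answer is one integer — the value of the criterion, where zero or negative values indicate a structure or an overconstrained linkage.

ground; <1,0,0>
#1 <2,0,0>
#2 <3,0,0>
PS:1↔0 J2 <3,0,1>
C:1↔2 J2 <3,0,2>
#3 <4,0,2>
R:1↔3 J1 <4,1,2>
#4 <5,1,2>
R:3↔4 J1 <5,2,2>
#5 <6,2,2>
P:2↔3 J1 <6,3,2>
PS:1↔4 J2 <6,3,3>
R:1↔5 J1 <6,4,3>
#6 <7,4,3>
PS:0↔5 J2 <7,4,4>
P:4↔6 J1 <7,5,4>
P:6↔1 J1 <7,6,4>
3×6 − 2×6 − 1×4 = 2

M = 2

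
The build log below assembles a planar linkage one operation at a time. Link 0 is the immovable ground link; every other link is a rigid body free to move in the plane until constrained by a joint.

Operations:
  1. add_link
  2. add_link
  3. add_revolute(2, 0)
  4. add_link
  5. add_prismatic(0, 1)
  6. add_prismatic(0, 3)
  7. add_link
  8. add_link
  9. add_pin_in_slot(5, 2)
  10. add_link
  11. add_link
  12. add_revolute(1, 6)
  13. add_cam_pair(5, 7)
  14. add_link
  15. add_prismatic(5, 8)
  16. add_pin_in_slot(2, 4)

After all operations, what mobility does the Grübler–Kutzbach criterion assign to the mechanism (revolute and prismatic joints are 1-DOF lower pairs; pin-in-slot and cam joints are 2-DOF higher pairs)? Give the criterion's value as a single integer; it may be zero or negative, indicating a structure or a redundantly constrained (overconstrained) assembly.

link 0 = ground. State L|J1|J2 = 1|0|0
+link1  2|0|0
+link2  3|0|0
R(2,0) f=1→J1  3|1|0
+link3  4|1|0
P(0,1) f=1→J1  4|2|0
P(0,3) f=1→J1  4|3|0
+link4  5|3|0
+link5  6|3|0
PS(5,2) f=2→J2  6|3|1
+link6  7|3|1
+link7  8|3|1
R(1,6) f=1→J1  8|4|1
C(5,7) f=2→J2  8|4|2
+link8  9|4|2
P(5,8) f=1→J1  9|5|2
PS(2,4) f=2→J2  9|5|3
M = 3(9−1)−2·5−3 = 24−10−3 = 11

M = 11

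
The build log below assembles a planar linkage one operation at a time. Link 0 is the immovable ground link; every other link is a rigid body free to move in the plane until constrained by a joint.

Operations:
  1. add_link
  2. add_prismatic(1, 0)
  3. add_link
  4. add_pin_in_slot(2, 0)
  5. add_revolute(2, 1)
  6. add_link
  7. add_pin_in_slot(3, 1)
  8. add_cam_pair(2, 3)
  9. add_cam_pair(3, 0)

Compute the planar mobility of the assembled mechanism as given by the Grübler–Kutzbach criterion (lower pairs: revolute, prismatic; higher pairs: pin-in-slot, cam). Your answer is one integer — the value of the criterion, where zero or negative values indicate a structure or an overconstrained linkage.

L=1 J1=0 J2=0
add link → L=2 J1=0 J2=0
P@1,0 dof=1 J1 → L=2 J1=1 J2=0
add link → L=3 J1=1 J2=0
PS@2,0 dof=2 J2 → L=3 J1=1 J2=1
R@2,1 dof=1 J1 → L=3 J1=2 J2=1
add link → L=4 J1=2 J2=1
PS@3,1 dof=2 J2 → L=4 J1=2 J2=2
C@2,3 dof=2 J2 → L=4 J1=2 J2=3
C@3,0 dof=2 J2 → L=4 J1=2 J2=4
M=3(L−1)−2J1−J2=3·3−2·2−4=1

M = 1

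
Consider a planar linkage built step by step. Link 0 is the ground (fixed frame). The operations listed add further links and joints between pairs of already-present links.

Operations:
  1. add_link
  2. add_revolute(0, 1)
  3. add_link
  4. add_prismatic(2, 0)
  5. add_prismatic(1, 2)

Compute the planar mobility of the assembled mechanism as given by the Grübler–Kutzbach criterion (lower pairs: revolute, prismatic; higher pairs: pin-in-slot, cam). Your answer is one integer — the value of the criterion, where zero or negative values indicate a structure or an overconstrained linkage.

(L,J1,J2)=(1,0,0); link0 fixed
link1: (2,0,0)
R 0-1 [J1]: (2,1,0)
link2: (3,1,0)
P 2-0 [J1]: (3,2,0)
P 1-2 [J1]: (3,3,0)
Grübler: 3·2 − 2·3 − 0 = 0

M = 0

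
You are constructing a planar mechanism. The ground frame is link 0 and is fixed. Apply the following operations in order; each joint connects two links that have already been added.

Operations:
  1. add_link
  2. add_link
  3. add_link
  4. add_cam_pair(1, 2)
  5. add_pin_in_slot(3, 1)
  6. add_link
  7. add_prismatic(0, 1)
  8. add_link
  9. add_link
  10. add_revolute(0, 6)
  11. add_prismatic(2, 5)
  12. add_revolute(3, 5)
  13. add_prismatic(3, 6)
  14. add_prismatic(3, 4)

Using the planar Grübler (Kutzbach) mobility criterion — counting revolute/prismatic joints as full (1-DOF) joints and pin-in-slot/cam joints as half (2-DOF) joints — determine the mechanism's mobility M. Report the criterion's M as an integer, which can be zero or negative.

M = 4

ground; <1,0,0>
#1 <2,0,0>
#2 <3,0,0>
#3 <4,0,0>
C:1↔2 J2 <4,0,1>
PS:3↔1 J2 <4,0,2>
#4 <5,0,2>
P:0↔1 J1 <5,1,2>
#5 <6,1,2>
#6 <7,1,2>
R:0↔6 J1 <7,2,2>
P:2↔5 J1 <7,3,2>
R:3↔5 J1 <7,4,2>
P:3↔6 J1 <7,5,2>
P:3↔4 J1 <7,6,2>
3×6 − 2×6 − 1×2 = 4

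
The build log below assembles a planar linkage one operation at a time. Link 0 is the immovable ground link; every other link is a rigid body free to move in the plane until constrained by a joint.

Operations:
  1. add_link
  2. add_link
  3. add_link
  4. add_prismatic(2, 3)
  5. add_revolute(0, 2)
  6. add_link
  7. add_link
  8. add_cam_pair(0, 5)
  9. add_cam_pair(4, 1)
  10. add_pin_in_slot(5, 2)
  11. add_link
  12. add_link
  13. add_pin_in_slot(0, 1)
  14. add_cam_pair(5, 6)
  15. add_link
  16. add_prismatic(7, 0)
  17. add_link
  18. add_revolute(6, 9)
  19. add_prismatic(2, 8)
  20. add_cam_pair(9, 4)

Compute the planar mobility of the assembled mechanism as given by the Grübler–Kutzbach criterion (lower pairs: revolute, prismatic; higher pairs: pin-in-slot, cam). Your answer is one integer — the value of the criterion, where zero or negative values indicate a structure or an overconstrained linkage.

ground; <1,0,0>
#1 <2,0,0>
#2 <3,0,0>
#3 <4,0,0>
P:2↔3 J1 <4,1,0>
R:0↔2 J1 <4,2,0>
#4 <5,2,0>
#5 <6,2,0>
C:0↔5 J2 <6,2,1>
C:4↔1 J2 <6,2,2>
PS:5↔2 J2 <6,2,3>
#6 <7,2,3>
#7 <8,2,3>
PS:0↔1 J2 <8,2,4>
C:5↔6 J2 <8,2,5>
#8 <9,2,5>
P:7↔0 J1 <9,3,5>
#9 <10,3,5>
R:6↔9 J1 <10,4,5>
P:2↔8 J1 <10,5,5>
C:9↔4 J2 <10,5,6>
3×9 − 2×5 − 1×6 = 11

M = 11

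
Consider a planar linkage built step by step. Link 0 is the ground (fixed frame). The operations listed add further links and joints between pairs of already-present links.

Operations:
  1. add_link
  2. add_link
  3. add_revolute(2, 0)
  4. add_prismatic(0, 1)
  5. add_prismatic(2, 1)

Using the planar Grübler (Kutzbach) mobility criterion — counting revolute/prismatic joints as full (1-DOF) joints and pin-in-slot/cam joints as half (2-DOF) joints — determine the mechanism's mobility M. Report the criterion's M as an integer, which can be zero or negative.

(L,J1,J2)=(1,0,0); link0 fixed
link1: (2,0,0)
link2: (3,0,0)
R 2-0 [J1]: (3,1,0)
P 0-1 [J1]: (3,2,0)
P 2-1 [J1]: (3,3,0)
Grübler: 3·2 − 2·3 − 0 = 0

M = 0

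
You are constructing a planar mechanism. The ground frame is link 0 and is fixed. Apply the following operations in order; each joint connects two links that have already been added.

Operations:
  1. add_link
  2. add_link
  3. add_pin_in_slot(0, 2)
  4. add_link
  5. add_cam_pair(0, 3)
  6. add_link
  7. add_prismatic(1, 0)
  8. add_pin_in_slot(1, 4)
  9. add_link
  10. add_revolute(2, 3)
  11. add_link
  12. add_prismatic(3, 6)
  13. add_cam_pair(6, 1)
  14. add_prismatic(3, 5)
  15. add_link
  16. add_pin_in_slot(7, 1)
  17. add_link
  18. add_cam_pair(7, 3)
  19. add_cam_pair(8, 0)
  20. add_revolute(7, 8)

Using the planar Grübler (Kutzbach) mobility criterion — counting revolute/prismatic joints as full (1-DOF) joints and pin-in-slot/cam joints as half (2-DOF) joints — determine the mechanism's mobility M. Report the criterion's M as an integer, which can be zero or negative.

M = 7

(L,J1,J2)=(1,0,0); link0 fixed
link1: (2,0,0)
link2: (3,0,0)
PS 0-2 [J2]: (3,0,1)
link3: (4,0,1)
C 0-3 [J2]: (4,0,2)
link4: (5,0,2)
P 1-0 [J1]: (5,1,2)
PS 1-4 [J2]: (5,1,3)
link5: (6,1,3)
R 2-3 [J1]: (6,2,3)
link6: (7,2,3)
P 3-6 [J1]: (7,3,3)
C 6-1 [J2]: (7,3,4)
P 3-5 [J1]: (7,4,4)
link7: (8,4,4)
PS 7-1 [J2]: (8,4,5)
link8: (9,4,5)
C 7-3 [J2]: (9,4,6)
C 8-0 [J2]: (9,4,7)
R 7-8 [J1]: (9,5,7)
Grübler: 3·8 − 2·5 − 7 = 7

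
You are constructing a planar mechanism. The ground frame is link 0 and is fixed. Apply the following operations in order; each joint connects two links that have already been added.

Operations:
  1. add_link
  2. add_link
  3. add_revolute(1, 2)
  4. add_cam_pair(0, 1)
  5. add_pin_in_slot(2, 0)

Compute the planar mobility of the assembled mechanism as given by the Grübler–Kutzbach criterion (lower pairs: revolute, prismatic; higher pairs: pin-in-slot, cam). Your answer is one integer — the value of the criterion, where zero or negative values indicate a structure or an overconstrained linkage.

(L,J1,J2)=(1,0,0); link0 fixed
link1: (2,0,0)
link2: (3,0,0)
R 1-2 [J1]: (3,1,0)
C 0-1 [J2]: (3,1,1)
PS 2-0 [J2]: (3,1,2)
Grübler: 3·2 − 2·1 − 2 = 2

M = 2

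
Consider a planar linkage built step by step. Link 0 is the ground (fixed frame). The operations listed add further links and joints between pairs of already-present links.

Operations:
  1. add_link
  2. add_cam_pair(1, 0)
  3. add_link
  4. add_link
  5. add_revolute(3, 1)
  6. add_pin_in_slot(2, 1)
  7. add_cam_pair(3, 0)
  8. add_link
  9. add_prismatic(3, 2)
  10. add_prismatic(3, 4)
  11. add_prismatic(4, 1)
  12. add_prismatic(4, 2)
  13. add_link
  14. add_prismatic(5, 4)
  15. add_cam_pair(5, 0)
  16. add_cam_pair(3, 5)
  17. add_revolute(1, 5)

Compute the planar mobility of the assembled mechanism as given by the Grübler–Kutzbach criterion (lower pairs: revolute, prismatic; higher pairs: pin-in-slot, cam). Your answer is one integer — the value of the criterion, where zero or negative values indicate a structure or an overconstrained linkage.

M = -4

(L,J1,J2)=(1,0,0); link0 fixed
link1: (2,0,0)
C 1-0 [J2]: (2,0,1)
link2: (3,0,1)
link3: (4,0,1)
R 3-1 [J1]: (4,1,1)
PS 2-1 [J2]: (4,1,2)
C 3-0 [J2]: (4,1,3)
link4: (5,1,3)
P 3-2 [J1]: (5,2,3)
P 3-4 [J1]: (5,3,3)
P 4-1 [J1]: (5,4,3)
P 4-2 [J1]: (5,5,3)
link5: (6,5,3)
P 5-4 [J1]: (6,6,3)
C 5-0 [J2]: (6,6,4)
C 3-5 [J2]: (6,6,5)
R 1-5 [J1]: (6,7,5)
Grübler: 3·5 − 2·7 − 5 = -4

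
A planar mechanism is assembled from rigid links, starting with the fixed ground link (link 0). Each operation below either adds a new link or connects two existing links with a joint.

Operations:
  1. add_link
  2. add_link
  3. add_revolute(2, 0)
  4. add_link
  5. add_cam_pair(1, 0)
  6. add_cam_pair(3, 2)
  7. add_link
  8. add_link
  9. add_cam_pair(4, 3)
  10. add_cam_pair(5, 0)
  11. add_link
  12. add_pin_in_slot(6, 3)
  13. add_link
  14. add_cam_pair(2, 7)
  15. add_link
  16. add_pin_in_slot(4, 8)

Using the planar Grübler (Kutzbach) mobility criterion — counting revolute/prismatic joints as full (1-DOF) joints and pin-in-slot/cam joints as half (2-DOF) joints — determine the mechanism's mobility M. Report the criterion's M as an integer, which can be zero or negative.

M = 15

[1;0;0] (link 0 is ground)
L+ [2;0;0]
L+ [3;0;0]
R(2,0)∈J1 [3;1;0]
L+ [4;1;0]
C(1,0)∈J2 [4;1;1]
C(3,2)∈J2 [4;1;2]
L+ [5;1;2]
L+ [6;1;2]
C(4,3)∈J2 [6;1;3]
C(5,0)∈J2 [6;1;4]
L+ [7;1;4]
PS(6,3)∈J2 [7;1;5]
L+ [8;1;5]
C(2,7)∈J2 [8;1;6]
L+ [9;1;6]
PS(4,8)∈J2 [9;1;7]
mobility = 24 − 2 − 7 = 15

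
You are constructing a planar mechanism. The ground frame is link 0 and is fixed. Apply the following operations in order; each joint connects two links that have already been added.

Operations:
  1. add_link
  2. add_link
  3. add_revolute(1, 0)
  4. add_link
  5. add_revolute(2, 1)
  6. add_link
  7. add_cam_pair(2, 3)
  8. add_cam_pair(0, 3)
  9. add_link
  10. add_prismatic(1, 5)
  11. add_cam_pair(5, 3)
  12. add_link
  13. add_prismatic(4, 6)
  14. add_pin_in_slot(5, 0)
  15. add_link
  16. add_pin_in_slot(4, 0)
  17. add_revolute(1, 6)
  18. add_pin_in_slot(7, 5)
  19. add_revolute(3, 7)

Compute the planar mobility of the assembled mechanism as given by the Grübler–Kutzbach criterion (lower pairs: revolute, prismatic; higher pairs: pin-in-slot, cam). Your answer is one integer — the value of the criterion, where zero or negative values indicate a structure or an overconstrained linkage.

M = 3

ground; <1,0,0>
#1 <2,0,0>
#2 <3,0,0>
R:1↔0 J1 <3,1,0>
#3 <4,1,0>
R:2↔1 J1 <4,2,0>
#4 <5,2,0>
C:2↔3 J2 <5,2,1>
C:0↔3 J2 <5,2,2>
#5 <6,2,2>
P:1↔5 J1 <6,3,2>
C:5↔3 J2 <6,3,3>
#6 <7,3,3>
P:4↔6 J1 <7,4,3>
PS:5↔0 J2 <7,4,4>
#7 <8,4,4>
PS:4↔0 J2 <8,4,5>
R:1↔6 J1 <8,5,5>
PS:7↔5 J2 <8,5,6>
R:3↔7 J1 <8,6,6>
3×7 − 2×6 − 1×6 = 3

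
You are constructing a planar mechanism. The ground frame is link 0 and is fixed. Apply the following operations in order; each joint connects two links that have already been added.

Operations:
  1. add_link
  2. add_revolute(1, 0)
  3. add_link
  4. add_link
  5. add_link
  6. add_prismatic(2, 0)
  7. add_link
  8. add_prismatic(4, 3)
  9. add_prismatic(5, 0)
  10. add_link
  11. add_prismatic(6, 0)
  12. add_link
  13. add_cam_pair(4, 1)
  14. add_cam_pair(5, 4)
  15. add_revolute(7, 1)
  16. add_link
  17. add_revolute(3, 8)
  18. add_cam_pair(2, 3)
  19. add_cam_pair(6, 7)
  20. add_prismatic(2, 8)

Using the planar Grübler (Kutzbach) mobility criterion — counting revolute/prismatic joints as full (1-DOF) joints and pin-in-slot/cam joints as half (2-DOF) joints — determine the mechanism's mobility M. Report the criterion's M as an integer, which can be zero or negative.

L=1 J1=0 J2=0
add link → L=2 J1=0 J2=0
R@1,0 dof=1 J1 → L=2 J1=1 J2=0
add link → L=3 J1=1 J2=0
add link → L=4 J1=1 J2=0
add link → L=5 J1=1 J2=0
P@2,0 dof=1 J1 → L=5 J1=2 J2=0
add link → L=6 J1=2 J2=0
P@4,3 dof=1 J1 → L=6 J1=3 J2=0
P@5,0 dof=1 J1 → L=6 J1=4 J2=0
add link → L=7 J1=4 J2=0
P@6,0 dof=1 J1 → L=7 J1=5 J2=0
add link → L=8 J1=5 J2=0
C@4,1 dof=2 J2 → L=8 J1=5 J2=1
C@5,4 dof=2 J2 → L=8 J1=5 J2=2
R@7,1 dof=1 J1 → L=8 J1=6 J2=2
add link → L=9 J1=6 J2=2
R@3,8 dof=1 J1 → L=9 J1=7 J2=2
C@2,3 dof=2 J2 → L=9 J1=7 J2=3
C@6,7 dof=2 J2 → L=9 J1=7 J2=4
P@2,8 dof=1 J1 → L=9 J1=8 J2=4
M=3(L−1)−2J1−J2=3·8−2·8−4=4

M = 4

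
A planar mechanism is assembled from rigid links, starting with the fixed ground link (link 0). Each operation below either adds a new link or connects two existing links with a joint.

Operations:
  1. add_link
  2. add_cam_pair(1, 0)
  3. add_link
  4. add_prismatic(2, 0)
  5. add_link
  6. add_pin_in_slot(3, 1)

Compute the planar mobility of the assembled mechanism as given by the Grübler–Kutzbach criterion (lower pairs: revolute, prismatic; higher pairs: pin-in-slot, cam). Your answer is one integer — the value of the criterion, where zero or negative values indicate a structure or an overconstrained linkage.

M = 5

(L,J1,J2)=(1,0,0); link0 fixed
link1: (2,0,0)
C 1-0 [J2]: (2,0,1)
link2: (3,0,1)
P 2-0 [J1]: (3,1,1)
link3: (4,1,1)
PS 3-1 [J2]: (4,1,2)
Grübler: 3·3 − 2·1 − 2 = 5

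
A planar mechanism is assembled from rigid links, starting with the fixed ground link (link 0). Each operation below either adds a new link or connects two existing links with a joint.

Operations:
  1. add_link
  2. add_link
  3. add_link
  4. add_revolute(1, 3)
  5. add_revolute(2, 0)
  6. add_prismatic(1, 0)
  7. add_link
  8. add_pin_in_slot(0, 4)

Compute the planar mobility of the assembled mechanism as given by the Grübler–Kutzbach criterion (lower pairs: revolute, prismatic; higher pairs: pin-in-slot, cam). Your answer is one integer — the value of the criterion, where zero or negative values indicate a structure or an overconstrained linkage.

ground; <1,0,0>
#1 <2,0,0>
#2 <3,0,0>
#3 <4,0,0>
R:1↔3 J1 <4,1,0>
R:2↔0 J1 <4,2,0>
P:1↔0 J1 <4,3,0>
#4 <5,3,0>
PS:0↔4 J2 <5,3,1>
3×4 − 2×3 − 1×1 = 5

M = 5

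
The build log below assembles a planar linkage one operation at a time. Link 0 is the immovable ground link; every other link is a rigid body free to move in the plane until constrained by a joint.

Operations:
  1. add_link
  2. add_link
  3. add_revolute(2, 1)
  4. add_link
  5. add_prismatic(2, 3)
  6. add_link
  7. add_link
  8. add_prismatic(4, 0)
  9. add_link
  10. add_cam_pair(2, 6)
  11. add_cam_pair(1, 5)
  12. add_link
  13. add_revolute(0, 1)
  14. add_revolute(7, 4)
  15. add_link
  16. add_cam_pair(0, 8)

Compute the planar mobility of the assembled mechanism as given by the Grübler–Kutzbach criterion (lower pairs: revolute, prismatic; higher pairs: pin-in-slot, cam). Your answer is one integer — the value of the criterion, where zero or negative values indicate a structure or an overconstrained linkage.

M = 11

ground; <1,0,0>
#1 <2,0,0>
#2 <3,0,0>
R:2↔1 J1 <3,1,0>
#3 <4,1,0>
P:2↔3 J1 <4,2,0>
#4 <5,2,0>
#5 <6,2,0>
P:4↔0 J1 <6,3,0>
#6 <7,3,0>
C:2↔6 J2 <7,3,1>
C:1↔5 J2 <7,3,2>
#7 <8,3,2>
R:0↔1 J1 <8,4,2>
R:7↔4 J1 <8,5,2>
#8 <9,5,2>
C:0↔8 J2 <9,5,3>
3×8 − 2×5 − 1×3 = 11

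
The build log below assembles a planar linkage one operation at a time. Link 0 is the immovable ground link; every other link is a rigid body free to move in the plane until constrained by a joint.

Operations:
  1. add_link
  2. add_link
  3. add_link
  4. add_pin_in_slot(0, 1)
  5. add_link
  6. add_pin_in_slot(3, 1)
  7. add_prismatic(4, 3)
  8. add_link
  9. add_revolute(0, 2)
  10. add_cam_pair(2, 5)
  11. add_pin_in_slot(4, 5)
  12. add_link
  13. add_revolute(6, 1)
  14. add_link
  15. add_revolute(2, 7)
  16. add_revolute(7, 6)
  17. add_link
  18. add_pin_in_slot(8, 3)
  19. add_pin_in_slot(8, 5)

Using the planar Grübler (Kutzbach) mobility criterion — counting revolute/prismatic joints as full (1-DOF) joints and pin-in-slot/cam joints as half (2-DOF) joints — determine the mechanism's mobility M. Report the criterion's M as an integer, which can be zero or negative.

[1;0;0] (link 0 is ground)
L+ [2;0;0]
L+ [3;0;0]
L+ [4;0;0]
PS(0,1)∈J2 [4;0;1]
L+ [5;0;1]
PS(3,1)∈J2 [5;0;2]
P(4,3)∈J1 [5;1;2]
L+ [6;1;2]
R(0,2)∈J1 [6;2;2]
C(2,5)∈J2 [6;2;3]
PS(4,5)∈J2 [6;2;4]
L+ [7;2;4]
R(6,1)∈J1 [7;3;4]
L+ [8;3;4]
R(2,7)∈J1 [8;4;4]
R(7,6)∈J1 [8;5;4]
L+ [9;5;4]
PS(8,3)∈J2 [9;5;5]
PS(8,5)∈J2 [9;5;6]
mobility = 24 − 10 − 6 = 8

M = 8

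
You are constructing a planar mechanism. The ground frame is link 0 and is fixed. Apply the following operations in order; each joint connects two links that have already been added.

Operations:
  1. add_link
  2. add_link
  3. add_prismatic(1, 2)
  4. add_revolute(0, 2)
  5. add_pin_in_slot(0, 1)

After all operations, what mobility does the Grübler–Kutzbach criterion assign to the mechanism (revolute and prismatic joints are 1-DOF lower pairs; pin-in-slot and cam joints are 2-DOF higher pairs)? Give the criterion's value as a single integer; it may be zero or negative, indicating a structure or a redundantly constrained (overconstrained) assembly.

(L,J1,J2)=(1,0,0); link0 fixed
link1: (2,0,0)
link2: (3,0,0)
P 1-2 [J1]: (3,1,0)
R 0-2 [J1]: (3,2,0)
PS 0-1 [J2]: (3,2,1)
Grübler: 3·2 − 2·2 − 1 = 1

M = 1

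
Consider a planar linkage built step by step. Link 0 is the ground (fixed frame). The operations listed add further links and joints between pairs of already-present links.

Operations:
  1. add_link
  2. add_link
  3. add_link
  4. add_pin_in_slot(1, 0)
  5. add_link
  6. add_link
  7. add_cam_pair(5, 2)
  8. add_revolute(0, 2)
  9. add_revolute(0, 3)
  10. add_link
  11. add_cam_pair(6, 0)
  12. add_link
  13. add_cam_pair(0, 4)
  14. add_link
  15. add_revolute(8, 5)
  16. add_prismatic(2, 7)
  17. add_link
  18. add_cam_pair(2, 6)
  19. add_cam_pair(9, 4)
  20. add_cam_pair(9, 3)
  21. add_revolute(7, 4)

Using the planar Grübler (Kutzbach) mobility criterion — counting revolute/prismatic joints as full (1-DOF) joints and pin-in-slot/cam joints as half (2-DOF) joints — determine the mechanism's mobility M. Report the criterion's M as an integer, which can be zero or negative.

M = 10

L=1 J1=0 J2=0
add link → L=2 J1=0 J2=0
add link → L=3 J1=0 J2=0
add link → L=4 J1=0 J2=0
PS@1,0 dof=2 J2 → L=4 J1=0 J2=1
add link → L=5 J1=0 J2=1
add link → L=6 J1=0 J2=1
C@5,2 dof=2 J2 → L=6 J1=0 J2=2
R@0,2 dof=1 J1 → L=6 J1=1 J2=2
R@0,3 dof=1 J1 → L=6 J1=2 J2=2
add link → L=7 J1=2 J2=2
C@6,0 dof=2 J2 → L=7 J1=2 J2=3
add link → L=8 J1=2 J2=3
C@0,4 dof=2 J2 → L=8 J1=2 J2=4
add link → L=9 J1=2 J2=4
R@8,5 dof=1 J1 → L=9 J1=3 J2=4
P@2,7 dof=1 J1 → L=9 J1=4 J2=4
add link → L=10 J1=4 J2=4
C@2,6 dof=2 J2 → L=10 J1=4 J2=5
C@9,4 dof=2 J2 → L=10 J1=4 J2=6
C@9,3 dof=2 J2 → L=10 J1=4 J2=7
R@7,4 dof=1 J1 → L=10 J1=5 J2=7
M=3(L−1)−2J1−J2=3·9−2·5−7=10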